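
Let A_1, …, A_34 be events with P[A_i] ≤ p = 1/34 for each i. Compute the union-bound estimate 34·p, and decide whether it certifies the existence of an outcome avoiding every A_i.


Union bound: P[∪_{i=1}^{34} A_i] ≤ Σ_i P[A_i] ≤ 34·p = 34·(1/34) = 1.
Numerically: 1 ≈ 1.0000.
Is 1 < 1? NO.
Since the bound 1 is ≥ 1, the union bound is uninformative here; it does NOT by itself certify existence.

34·p = 1 ≈ 1.0000; existence NOT certified by the union bound.


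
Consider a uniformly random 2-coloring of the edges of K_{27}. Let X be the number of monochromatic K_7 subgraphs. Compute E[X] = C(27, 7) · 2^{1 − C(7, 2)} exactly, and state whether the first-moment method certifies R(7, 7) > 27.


E[X] = C(27, 7) · 2^{1 − 21} = 888030 · 2^{−20} = 888030/1048576.
As a reduced fraction: E[X] = 444015/524288 ≈ 0.847.
Is E[X] < 1? YES.
Since E[X] < 1, there exists a 2-coloring of K_{27} with no monochromatic K_7; hence R(7, 7) > 27.

E[X] = 444015/524288 ≈ 0.847; E[X] < 1, so R(7, 7) > 27.


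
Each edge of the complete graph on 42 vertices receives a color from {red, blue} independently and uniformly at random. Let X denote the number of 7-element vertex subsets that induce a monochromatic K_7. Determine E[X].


Let X = Σ_S X_S over the C(42, 7) = 26978328 subsets S of size 7, where X_S = 1 if the K_7 on S is monochromatic.
For a fixed S, the K_7 on S has C(7, 2) = 21 edges. P[all 21 edges red] = (1/2)^21, and likewise for blue, so P[monochromatic] = 2·(1/2)^21 = 2^{1 − 21} = 1/1048576.
Summing: E[X] = C(42, 7) · 2^{1 − 21} = 26978328 · 1/1048576 = 3372291/131072.
Numerically: E[X] ≈ 25.729.

E[X] = C(42,7)·2^(1−C(7,2)) = 3372291/131072 ≈ 25.729.


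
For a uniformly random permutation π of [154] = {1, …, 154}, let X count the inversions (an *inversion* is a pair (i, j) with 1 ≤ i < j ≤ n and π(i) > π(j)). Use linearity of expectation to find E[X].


Write X = Σ X_I over the C(154, 2) = 11781 pairs i < j, with X_I the indicator of one inversion.
There are 11781 indicators.
For each fixed pair i < j, the values π(i) and π(j) are two distinct elements of {1, …, 154} in uniformly random order; by symmetry P[π(i) > π(j)] = 1/2.
By linearity: E[X] = 11781 · (1/2) = C(154, 2) · (1/2) = 11781/2 = 11781/2 ≈ 5890.50000.

E[X] = 11781/2 = 5890.50000.


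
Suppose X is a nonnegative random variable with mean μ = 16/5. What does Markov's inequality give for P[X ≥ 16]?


μ = E[X] = 16/5, a = 16.
Markov: P[X ≥ 16] ≤ μ/a = (16/5)/16 = 1/5.
Numerically: ≈ 0.20000.
(Since a = 16 > μ = 3.20000, the bound 1/5 is < 1 and informative.)

P[X ≥ 16] ≤ 1/5 ≈ 0.20000.


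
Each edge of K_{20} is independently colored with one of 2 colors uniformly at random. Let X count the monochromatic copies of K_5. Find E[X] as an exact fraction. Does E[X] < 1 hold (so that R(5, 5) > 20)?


E[X] = C(20, 5) · 2^{1 − 10} = 15504 · 2^{−9} = 15504/512.
As a reduced fraction: E[X] = 969/32 ≈ 30.281.
Is E[X] < 1? NO.
Since E[X] ≥ 1, the first-moment bound is inconclusive at n = 20; it does NOT by itself certify R(5, 5) > 20.

E[X] = 969/32 ≈ 30.281; E[X] ≥ 1; first-moment method inconclusive here.


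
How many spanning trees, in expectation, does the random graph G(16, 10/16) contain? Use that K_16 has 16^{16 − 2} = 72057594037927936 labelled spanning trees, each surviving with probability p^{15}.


K_16 has 16^{16 − 2} = 72057594037927936 labelled spanning trees.
For each such spanning tree H, let X_H = 1 if all 15 edges of H are present in G. Then P[X_H = 1] = p^{15} = (5/8)^{15} = 30517578125/35184372088832.
By linearity: E[X] = Σ_H E[X_H] = 72057594037927936 · p^{15} = 72057594037927936 · 30517578125/35184372088832 = 62500000000000.
Numerically: E[X] ≈ 6.25e+13.

E[X] = 72057594037927936 · (5/8)^{15} = 62500000000000 ≈ 6.25e+13.


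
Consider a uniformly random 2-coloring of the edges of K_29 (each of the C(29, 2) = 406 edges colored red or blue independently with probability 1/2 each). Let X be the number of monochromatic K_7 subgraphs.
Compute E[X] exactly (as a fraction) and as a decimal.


Let X = Σ_S X_S over the C(29, 7) = 1560780 subsets S of size 7, where X_S = 1 if the K_7 on S is monochromatic.
For a fixed S, the K_7 on S has C(7, 2) = 21 edges. P[all 21 edges red] = (1/2)^21, and likewise for blue, so P[monochromatic] = 2·(1/2)^21 = 2^{1 − 21} = 1/1048576.
By linearity: E[X] = C(29, 7) · 2^{1 − 21} = 1560780 · 1/1048576 = 390195/262144.
Numerically: E[X] ≈ 1.488.

E[X] = C(29,7)·2^(1−C(7,2)) = 390195/262144 ≈ 1.488.


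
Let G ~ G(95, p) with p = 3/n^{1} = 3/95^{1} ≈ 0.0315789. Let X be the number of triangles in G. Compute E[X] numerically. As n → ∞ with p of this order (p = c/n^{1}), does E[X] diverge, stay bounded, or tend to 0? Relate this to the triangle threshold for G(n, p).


Number of potential triangles: C(95, 3) = 138415.
Each occurs with probability p³ ≈ (0.0315789)³ ≈ 3.14914711e-05.
By linearity: E[X] = C(95, 3)·p³ ≈ 138415 · 3.14914711e-05 ≈ 4.358892.
Here α = 1, so p = 3/n is exactly at the triangle threshold p ~ 1/n. Asymptotically E[X] → c³/6 = 3³/6 = 9/2 ≈ 4.500000, a bounded constant. In this regime the triangle count is asymptotically Poisson(c³/6).

E[X] ≈ 4.358892; in regime p = Θ(1/n^{1}) E[X] stays bounded (at the triangle threshold p ~ 1/n).


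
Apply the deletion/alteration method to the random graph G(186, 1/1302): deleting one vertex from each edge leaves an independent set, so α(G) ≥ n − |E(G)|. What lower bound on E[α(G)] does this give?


E[|E(G)|] = C(186, 2)·p = 17205 · (1/1302) = 185/14.
E[α(G)] ≥ n − E[|E(G)|] = 186 − 185/14 = 2419/14.
Numerically: ≈ 172.785714.
(This is only a lower bound; the true E[α(G)] may be larger.)

E[α(G)] ≥ 2419/14 ≈ 172.785714.


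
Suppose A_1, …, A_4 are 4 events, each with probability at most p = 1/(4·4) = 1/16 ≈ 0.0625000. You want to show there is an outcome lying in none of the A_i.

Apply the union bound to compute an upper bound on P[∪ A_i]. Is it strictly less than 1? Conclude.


Union bound: P[∪_{i=1}^{4} A_i] ≤ Σ_i P[A_i] ≤ 4·p = 4·(1/16) = 1/4.
Numerically: 1/4 ≈ 0.2500000.
Is 1/4 < 1? YES.
Since P[∪ A_i] ≤ 1/4 < 1, the complement has P[∩ A_i^c] ≥ 1 − 1/4 = 3/4 > 0, so some outcome avoids every A_i.

4·p = 1/4 ≈ 0.2500000; existence CERTIFIED by the union bound.


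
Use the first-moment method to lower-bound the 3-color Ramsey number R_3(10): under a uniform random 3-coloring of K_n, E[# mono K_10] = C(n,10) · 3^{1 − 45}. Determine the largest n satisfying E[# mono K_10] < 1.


We need C(n, 10) · 3^{1 − 45} < 1, i.e. C(n, 10) < 3^{45 − 1} = 984770902183611232881.
Check values of n near the boundary:
  n = 571: C(571, 10) = 937951290893172842001; 937951290893172842001 < 984770902183611232881? YES
  n = 572: C(572, 10) = 954640815642161682606; 954640815642161682606 < 984770902183611232881? YES
  n = 573: C(573, 10) = 971597135635805762226; 971597135635805762226 < 984770902183611232881? YES
  n = 574: C(574, 10) = 988824035203816502691; 988824035203816502691 < 984770902183611232881? NO
The largest n with C(n, 10) < 984770902183611232881 is n = 573 (where E[X] = 35985079097622435638/36472996377170786403 ≈ 0.98662). Hence R_3(10) > 573, i.e. R_3(10) ≥ 574.

Largest n = 573; hence R_3(10) > 573.


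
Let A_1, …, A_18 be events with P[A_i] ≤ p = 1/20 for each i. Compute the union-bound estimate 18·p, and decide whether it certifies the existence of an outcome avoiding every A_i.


Union bound: P[∪_{i=1}^{18} A_i] ≤ Σ_i P[A_i] ≤ 18·p = 18·(1/20) = 9/10.
Numerically: 9/10 ≈ 0.9000.
Is 9/10 < 1? YES.
Since P[∪ A_i] ≤ 9/10 < 1, the complement has P[∩ A_i^c] ≥ 1 − 9/10 = 1/10 > 0, so some outcome avoids every A_i.

18·p = 9/10 ≈ 0.9000; existence CERTIFIED by the union bound.


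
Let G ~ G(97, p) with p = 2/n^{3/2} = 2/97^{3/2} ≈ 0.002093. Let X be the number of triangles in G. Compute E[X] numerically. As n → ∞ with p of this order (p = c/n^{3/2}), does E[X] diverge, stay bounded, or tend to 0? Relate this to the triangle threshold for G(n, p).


Number of potential triangles: C(97, 3) = 147440.
Each occurs with probability p³ ≈ (0.002093)³ ≈ 9.175235e-09.
By linearity: E[X] = C(97, 3)·p³ ≈ 147440 · 9.175235e-09 ≈ 0.0014.
Since α = 3/2 > 1, p = c/n^{3/2} = o(1/n) is below the triangle threshold p ~ 1/n. Asymptotically E[X] ~ (c³/6)·n^{3(1−α)} = (2³/6)·n^{-1.5} → 0, so by Markov's inequality G has no triangles w.h.p.

E[X] ≈ 0.0014; in regime p = Θ(1/n^{3/2}) E[X] tends to 0 (below the triangle threshold p ~ 1/n).


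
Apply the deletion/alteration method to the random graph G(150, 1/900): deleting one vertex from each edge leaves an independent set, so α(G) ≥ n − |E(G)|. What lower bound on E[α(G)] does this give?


E[|E(G)|] = C(150, 2)·p = 11175 · (1/900) = 149/12.
E[α(G)] ≥ n − E[|E(G)|] = 150 − 149/12 = 1651/12.
Numerically: ≈ 137.58333.
(This is only a lower bound; the true E[α(G)] may be larger.)

E[α(G)] ≥ 1651/12 ≈ 137.58333.


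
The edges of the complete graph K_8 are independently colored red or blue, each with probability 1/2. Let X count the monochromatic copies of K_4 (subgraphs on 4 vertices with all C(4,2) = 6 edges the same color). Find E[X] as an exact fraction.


Let X = Σ_S X_S over the C(8, 4) = 70 subsets S of size 4, where X_S = 1 if the K_4 on S is monochromatic.
For a fixed S, the K_4 on S has C(4, 2) = 6 edges. P[all 6 edges red] = (1/2)^6, and likewise for blue, so P[monochromatic] = 2·(1/2)^6 = 2^{1 − 6} = 1/32.
By linearity: E[X] = C(8, 4) · 2^{1 − 6} = 70 · 1/32 = 35/16.
Numerically: E[X] ≈ 2.188.

E[X] = C(8,4)·2^(1−C(4,2)) = 35/16 ≈ 2.188.


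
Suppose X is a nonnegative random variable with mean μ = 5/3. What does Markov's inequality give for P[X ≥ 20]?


μ = E[X] = 5/3, a = 20.
Markov: P[X ≥ 20] ≤ μ/a = (5/3)/20 = 1/12.
Numerically: ≈ 0.0833.
(Since a = 20 > μ = 1.6667, the bound 1/12 is < 1 and informative.)

P[X ≥ 20] ≤ 1/12 ≈ 0.0833.


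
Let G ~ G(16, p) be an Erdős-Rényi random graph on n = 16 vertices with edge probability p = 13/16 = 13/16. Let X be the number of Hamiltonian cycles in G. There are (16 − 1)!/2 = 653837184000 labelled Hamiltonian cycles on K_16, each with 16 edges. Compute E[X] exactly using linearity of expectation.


K_16 has (16 − 1)!/2 = 653837184000 labelled Hamiltonian cycles.
For each such Hamiltonian cycle H, let X_H = 1 if all 16 edges of H are present in G. Then P[X_H = 1] = p^{16} = (13/16)^{16} = 665416609183179841/18446744073709551616.
By linearity of expectation: E[X] = Σ_H E[X_H] = 653837184000 · p^{16} = 653837184000 · 665416609183179841/18446744073709551616 = 424877072202303561918952875/18014398509481984.
Numerically: E[X] ≈ 2.35854e+10.

E[X] = 653837184000 · (13/16)^{16} = 424877072202303561918952875/18014398509481984 ≈ 2.35854e+10.


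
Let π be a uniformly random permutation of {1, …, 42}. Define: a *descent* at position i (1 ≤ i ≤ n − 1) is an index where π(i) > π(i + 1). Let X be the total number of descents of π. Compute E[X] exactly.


Write X = Σ X_I over i = 1, …, 41, with X_I the indicator of one descent.
There are 41 indicators.
For each fixed i, the pair (π(i), π(i+1)) is a uniformly random ordered pair of distinct values from {1, …, 42}; by symmetry P[π(i) > π(i+1)] = 1/2.
By linearity: E[X] = 41 · (1/2) = (42 − 1) · (1/2) = 41/2 ≈ 20.5000.

E[X] = 41/2 = 20.5000.


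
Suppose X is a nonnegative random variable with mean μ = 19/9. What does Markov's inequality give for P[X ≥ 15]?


μ = E[X] = 19/9, a = 15.
Markov: P[X ≥ 15] ≤ μ/a = (19/9)/15 = 19/135.
Numerically: ≈ 0.1407.
(Since a = 15 > μ = 2.1111, the bound 19/135 is < 1 and informative.)

P[X ≥ 15] ≤ 19/135 ≈ 0.1407.


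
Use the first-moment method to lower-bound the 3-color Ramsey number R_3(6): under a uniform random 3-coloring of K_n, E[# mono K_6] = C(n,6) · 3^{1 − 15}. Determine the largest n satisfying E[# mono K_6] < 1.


We need C(n, 6) · 3^{1 − 15} < 1, i.e. C(n, 6) < 3^{15 − 1} = 4782969.
Check values of n near the boundary:
  n = 39: C(39, 6) = 3262623; 3262623 < 4782969? YES
  n = 40: C(40, 6) = 3838380; 3838380 < 4782969? YES
  n = 41: C(41, 6) = 4496388; 4496388 < 4782969? YES
  n = 42: C(42, 6) = 5245786; 5245786 < 4782969? NO
  n = 43: C(43, 6) = 6096454; 6096454 < 4782969? NO
The largest n with C(n, 6) < 4782969 is n = 41 (where E[X] = 1498796/1594323 ≈ 0.9401). Hence R_3(6) > 41, i.e. R_3(6) ≥ 42.

Largest n = 41; hence R_3(6) > 41.


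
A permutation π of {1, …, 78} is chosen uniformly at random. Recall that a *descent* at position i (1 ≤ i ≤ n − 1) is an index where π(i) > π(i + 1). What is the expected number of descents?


Write X = Σ X_I over i = 1, …, 77, with X_I the indicator of one descent.
There are 77 indicators.
For each fixed i, the pair (π(i), π(i+1)) is a uniformly random ordered pair of distinct values from {1, …, 78}; by symmetry P[π(i) > π(i+1)] = 1/2.
By linearity: E[X] = 77 · (1/2) = (78 − 1) · (1/2) = 77/2 ≈ 38.5000.

E[X] = 77/2 = 38.5000.


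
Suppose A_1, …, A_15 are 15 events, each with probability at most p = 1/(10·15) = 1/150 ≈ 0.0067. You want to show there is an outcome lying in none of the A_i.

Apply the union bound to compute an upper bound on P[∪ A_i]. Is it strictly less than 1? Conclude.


Union bound: P[∪_{i=1}^{15} A_i] ≤ Σ_i P[A_i] ≤ 15·p = 15·(1/150) = 1/10.
Numerically: 1/10 ≈ 0.1000.
Is 1/10 < 1? YES.
Since P[∪ A_i] ≤ 1/10 < 1, the complement has P[∩ A_i^c] ≥ 1 − 1/10 = 9/10 > 0, so some outcome avoids every A_i.

15·p = 1/10 ≈ 0.1000; existence CERTIFIED by the union bound.


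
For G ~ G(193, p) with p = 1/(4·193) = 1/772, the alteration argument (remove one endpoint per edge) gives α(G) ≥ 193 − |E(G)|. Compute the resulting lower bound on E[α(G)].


E[|E(G)|] = C(193, 2)·p = 18528 · (1/772) = 24.
E[α(G)] ≥ n − E[|E(G)|] = 193 − 24 = 169.
Numerically: ≈ 169.0000.
(This is only a lower bound; the true E[α(G)] may be larger.)

E[α(G)] ≥ 169 ≈ 169.0000.


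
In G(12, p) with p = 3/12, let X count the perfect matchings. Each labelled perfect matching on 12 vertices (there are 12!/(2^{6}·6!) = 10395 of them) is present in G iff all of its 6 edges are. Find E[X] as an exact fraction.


K_12 has 12!/(2^{6}·6!) = 10395 labelled perfect matchings.
For each such perfect matching H, let X_H = 1 if all 6 edges of H are present in G. Then P[X_H = 1] = p^{6} = (1/4)^{6} = 1/4096.
By linearity: E[X] = Σ_H E[X_H] = 10395 · p^{6} = 10395 · 1/4096 = 10395/4096.
Numerically: E[X] ≈ 2.5378.

E[X] = 10395 · (1/4)^{6} = 10395/4096 ≈ 2.5378.


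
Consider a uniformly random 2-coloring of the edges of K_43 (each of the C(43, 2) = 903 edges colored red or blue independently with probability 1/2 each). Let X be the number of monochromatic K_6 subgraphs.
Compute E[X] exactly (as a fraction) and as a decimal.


Let X = Σ_S X_S over the C(43, 6) = 6096454 subsets S of size 6, where X_S = 1 if the K_6 on S is monochromatic.
For a fixed S, the K_6 on S has C(6, 2) = 15 edges. P[all 15 edges red] = (1/2)^15, and likewise for blue, so P[monochromatic] = 2·(1/2)^15 = 2^{1 − 15} = 1/16384.
By linearity: E[X] = C(43, 6) · 2^{1 − 15} = 6096454 · 1/16384 = 3048227/8192.
Numerically: E[X] ≈ 372.0980.

E[X] = C(43,6)·2^(1−C(6,2)) = 3048227/8192 ≈ 372.0980.


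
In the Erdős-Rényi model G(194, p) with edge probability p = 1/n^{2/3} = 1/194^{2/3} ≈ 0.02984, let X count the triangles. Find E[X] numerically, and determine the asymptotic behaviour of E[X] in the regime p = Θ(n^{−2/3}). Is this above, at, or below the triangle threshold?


Number of potential triangles: C(194, 3) = 1198144.
Each occurs with probability p³ ≈ (0.02984)³ ≈ 2.6570305e-05.
By linearity: E[X] = C(194, 3)·p³ ≈ 1198144 · 2.6570305e-05 ≈ 31.83505.
Since α = 2/3 < 1, p = c/n^{2/3} ≫ 1/n is above the triangle threshold p ~ 1/n. Asymptotically E[X] ~ (c³/6)·n^{3(1−α)} = (1³/6)·n^{1} → ∞; triangles are abundant w.h.p.

E[X] ≈ 31.83505; in regime p = Θ(1/n^{2/3}) E[X] diverges (above the triangle threshold p ~ 1/n).


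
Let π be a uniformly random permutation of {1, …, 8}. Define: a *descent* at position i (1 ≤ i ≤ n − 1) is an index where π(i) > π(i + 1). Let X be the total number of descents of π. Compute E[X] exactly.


Write X = Σ X_I over i = 1, …, 7, with X_I the indicator of one descent.
There are 7 indicators.
For each fixed i, the pair (π(i), π(i+1)) is a uniformly random ordered pair of distinct values from {1, …, 8}; by symmetry P[π(i) > π(i+1)] = 1/2.
By linearity: E[X] = 7 · (1/2) = (8 − 1) · (1/2) = 7/2 ≈ 3.500000.

E[X] = 7/2 = 3.500000.


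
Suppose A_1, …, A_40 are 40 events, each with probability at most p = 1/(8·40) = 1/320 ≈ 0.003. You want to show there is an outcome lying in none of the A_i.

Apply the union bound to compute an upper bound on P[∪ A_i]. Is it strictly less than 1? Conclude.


Union bound: P[∪_{i=1}^{40} A_i] ≤ Σ_i P[A_i] ≤ 40·p = 40·(1/320) = 1/8.
Numerically: 1/8 ≈ 0.125.
Is 1/8 < 1? YES.
Since P[∪ A_i] ≤ 1/8 < 1, the complement has P[∩ A_i^c] ≥ 1 − 1/8 = 7/8 > 0, so some outcome avoids every A_i.

40·p = 1/8 ≈ 0.125; existence CERTIFIED by the union bound.


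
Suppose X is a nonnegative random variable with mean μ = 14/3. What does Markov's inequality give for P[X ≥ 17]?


μ = E[X] = 14/3, a = 17.
Markov: P[X ≥ 17] ≤ μ/a = (14/3)/17 = 14/51.
Numerically: ≈ 0.275.
(Since a = 17 > μ = 4.667, the bound 14/51 is < 1 and informative.)

P[X ≥ 17] ≤ 14/51 ≈ 0.275.


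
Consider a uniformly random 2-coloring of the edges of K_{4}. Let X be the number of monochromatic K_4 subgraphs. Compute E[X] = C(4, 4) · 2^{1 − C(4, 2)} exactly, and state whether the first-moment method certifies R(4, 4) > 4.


E[X] = C(4, 4) · 2^{1 − 6} = 1 · 2^{−5} = 1/32.
As a reduced fraction: E[X] = 1/32 ≈ 0.03125.
Is E[X] < 1? YES.
Since E[X] < 1, there exists a 2-coloring of K_{4} with no monochromatic K_4; hence R(4, 4) > 4.

E[X] = 1/32 ≈ 0.03125; E[X] < 1, so R(4, 4) > 4.


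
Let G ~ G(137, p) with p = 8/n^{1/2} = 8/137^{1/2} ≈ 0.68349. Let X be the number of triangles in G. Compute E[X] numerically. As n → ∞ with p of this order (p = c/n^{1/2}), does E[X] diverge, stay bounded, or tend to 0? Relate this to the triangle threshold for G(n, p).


Number of potential triangles: C(137, 3) = 419220.
Each occurs with probability p³ ≈ (0.68349)³ ≈ 3.1929279e-01.
By linearity: E[X] = C(137, 3)·p³ ≈ 419220 · 3.1929279e-01 ≈ 133853.92295.
Since α = 1/2 < 1, p = c/n^{1/2} ≫ 1/n is above the triangle threshold p ~ 1/n. Asymptotically E[X] ~ (c³/6)·n^{3(1−α)} = (8³/6)·n^{1.5} → ∞; triangles are abundant w.h.p.

E[X] ≈ 133853.92295; in regime p = Θ(1/n^{1/2}) E[X] diverges (above the triangle threshold p ~ 1/n).


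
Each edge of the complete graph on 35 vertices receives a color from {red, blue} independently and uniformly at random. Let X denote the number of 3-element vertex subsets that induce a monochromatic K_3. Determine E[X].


Let X = Σ_S X_S over the C(35, 3) = 6545 subsets S of size 3, where X_S = 1 if the K_3 on S is monochromatic.
For a fixed S, the K_3 on S has C(3, 2) = 3 edges. P[all 3 edges red] = (1/2)^3, and likewise for blue, so P[monochromatic] = 2·(1/2)^3 = 2^{1 − 3} = 1/4.
Summing: E[X] = C(35, 3) · 2^{1 − 3} = 6545 · 1/4 = 6545/4.
Numerically: E[X] ≈ 1636.25000.

E[X] = C(35,3)·2^(1−C(3,2)) = 6545/4 ≈ 1636.25000.


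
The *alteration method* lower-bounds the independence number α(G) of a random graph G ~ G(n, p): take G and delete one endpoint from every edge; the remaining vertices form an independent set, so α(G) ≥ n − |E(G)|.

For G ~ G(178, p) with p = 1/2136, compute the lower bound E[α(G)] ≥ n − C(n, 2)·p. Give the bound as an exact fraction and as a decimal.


E[|E(G)|] = C(178, 2)·p = 15753 · (1/2136) = 59/8.
E[α(G)] ≥ n − E[|E(G)|] = 178 − 59/8 = 1365/8.
Numerically: ≈ 170.625.
(This is only a lower bound; the true E[α(G)] may be larger.)

E[α(G)] ≥ 1365/8 ≈ 170.625.


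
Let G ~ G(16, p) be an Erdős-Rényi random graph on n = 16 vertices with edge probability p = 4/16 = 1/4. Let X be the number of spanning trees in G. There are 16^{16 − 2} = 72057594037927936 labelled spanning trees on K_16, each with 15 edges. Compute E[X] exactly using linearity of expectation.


K_16 has 16^{16 − 2} = 72057594037927936 labelled spanning trees.
For each such spanning tree H, let X_H = 1 if all 15 edges of H are present in G. Then P[X_H = 1] = p^{15} = (1/4)^{15} = 1/1073741824.
By linearity of expectation: E[X] = Σ_H E[X_H] = 72057594037927936 · p^{15} = 72057594037927936 · 1/1073741824 = 67108864.
Numerically: E[X] ≈ 6.711e+07.

E[X] = 72057594037927936 · (1/4)^{15} = 67108864 ≈ 6.711e+07.


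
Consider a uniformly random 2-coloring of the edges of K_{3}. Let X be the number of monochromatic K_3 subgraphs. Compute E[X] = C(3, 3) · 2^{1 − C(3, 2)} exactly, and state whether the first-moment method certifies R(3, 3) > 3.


E[X] = C(3, 3) · 2^{1 − 3} = 1 · 2^{−2} = 1/4.
As a reduced fraction: E[X] = 1/4 ≈ 0.25000.
Is E[X] < 1? YES.
Since E[X] < 1, there exists a 2-coloring of K_{3} with no monochromatic K_3; hence R(3, 3) > 3.

E[X] = 1/4 ≈ 0.25000; E[X] < 1, so R(3, 3) > 3.


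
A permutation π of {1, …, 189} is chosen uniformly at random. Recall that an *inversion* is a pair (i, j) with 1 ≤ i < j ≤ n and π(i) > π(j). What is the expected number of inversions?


Write X = Σ X_I over the C(189, 2) = 17766 pairs i < j, with X_I the indicator of one inversion.
There are 17766 indicators.
For each fixed pair i < j, the values π(i) and π(j) are two distinct elements of {1, …, 189} in uniformly random order; by symmetry P[π(i) > π(j)] = 1/2.
By linearity: E[X] = 17766 · (1/2) = C(189, 2) · (1/2) = 17766/2 = 8883 ≈ 8883.000.

E[X] = 8883 = 8883.000.


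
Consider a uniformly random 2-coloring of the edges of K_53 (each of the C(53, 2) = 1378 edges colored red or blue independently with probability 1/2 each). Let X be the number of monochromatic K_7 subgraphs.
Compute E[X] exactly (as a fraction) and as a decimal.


Let X = Σ_S X_S over the C(53, 7) = 154143080 subsets S of size 7, where X_S = 1 if the K_7 on S is monochromatic.
For a fixed S, the K_7 on S has C(7, 2) = 21 edges. P[all 21 edges red] = (1/2)^21, and likewise for blue, so P[monochromatic] = 2·(1/2)^21 = 2^{1 − 21} = 1/1048576.
By linearity of expectation: E[X] = C(53, 7) · 2^{1 − 21} = 154143080 · 1/1048576 = 19267885/131072.
Numerically: E[X] ≈ 147.002.

E[X] = C(53,7)·2^(1−C(7,2)) = 19267885/131072 ≈ 147.002.


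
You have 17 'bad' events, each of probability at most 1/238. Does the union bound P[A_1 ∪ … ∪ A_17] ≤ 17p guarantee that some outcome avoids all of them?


Union bound: P[∪_{i=1}^{17} A_i] ≤ Σ_i P[A_i] ≤ 17·p = 17·(1/238) = 1/14.
Numerically: 1/14 ≈ 0.07143.
Is 1/14 < 1? YES.
Since P[∪ A_i] ≤ 1/14 < 1, the complement has P[∩ A_i^c] ≥ 1 − 1/14 = 13/14 > 0, so some outcome avoids every A_i.

17·p = 1/14 ≈ 0.07143; existence CERTIFIED by the union bound.


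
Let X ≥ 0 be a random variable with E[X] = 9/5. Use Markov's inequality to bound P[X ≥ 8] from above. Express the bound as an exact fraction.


μ = E[X] = 9/5, a = 8.
Markov: P[X ≥ 8] ≤ μ/a = (9/5)/8 = 9/40.
Numerically: ≈ 0.22500.
(Since a = 8 > μ = 1.80000, the bound 9/40 is < 1 and informative.)

P[X ≥ 8] ≤ 9/40 ≈ 0.22500.


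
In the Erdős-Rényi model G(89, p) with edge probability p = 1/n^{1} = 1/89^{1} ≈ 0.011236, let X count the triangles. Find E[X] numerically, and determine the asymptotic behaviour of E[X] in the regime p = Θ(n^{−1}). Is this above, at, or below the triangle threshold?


Number of potential triangles: C(89, 3) = 113564.
Each occurs with probability p³ ≈ (0.011236)³ ≈ 1.4185021e-06.
By linearity: E[X] = C(89, 3)·p³ ≈ 113564 · 1.4185021e-06 ≈ 0.16109.
Here α = 1, so p = 1/n is exactly at the triangle threshold p ~ 1/n. Asymptotically E[X] → c³/6 = 1³/6 = 1/6 ≈ 0.16667, a bounded constant. In this regime the triangle count is asymptotically Poisson(c³/6).

E[X] ≈ 0.16109; in regime p = Θ(1/n^{1}) E[X] stays bounded (at the triangle threshold p ~ 1/n).


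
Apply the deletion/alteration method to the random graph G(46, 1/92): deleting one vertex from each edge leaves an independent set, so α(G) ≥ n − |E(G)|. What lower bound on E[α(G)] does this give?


E[|E(G)|] = C(46, 2)·p = 1035 · (1/92) = 45/4.
E[α(G)] ≥ n − E[|E(G)|] = 46 − 45/4 = 139/4.
Numerically: ≈ 34.7500.
(This is only a lower bound; the true E[α(G)] may be larger.)

E[α(G)] ≥ 139/4 ≈ 34.7500.


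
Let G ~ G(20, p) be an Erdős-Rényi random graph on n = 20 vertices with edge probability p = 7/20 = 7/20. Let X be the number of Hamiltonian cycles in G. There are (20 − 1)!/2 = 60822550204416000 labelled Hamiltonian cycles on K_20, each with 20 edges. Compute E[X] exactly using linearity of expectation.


K_20 has (20 − 1)!/2 = 60822550204416000 labelled Hamiltonian cycles.
For each such Hamiltonian cycle H, let X_H = 1 if all 20 edges of H are present in G. Then P[X_H = 1] = p^{20} = (7/20)^{20} = 79792266297612001/104857600000000000000000000.
Summing the indicators: E[X] = Σ_H E[X_H] = 60822550204416000 · p^{20} = 60822550204416000 · 79792266297612001/104857600000000000000000000 = 1184855742873690605203907421/25600000000000000000.
Numerically: E[X] ≈ 4.63e+07.

E[X] = 60822550204416000 · (7/20)^{20} = 1184855742873690605203907421/25600000000000000000 ≈ 4.63e+07.


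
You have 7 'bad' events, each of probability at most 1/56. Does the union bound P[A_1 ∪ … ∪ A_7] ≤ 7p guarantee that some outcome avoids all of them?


Union bound: P[∪_{i=1}^{7} A_i] ≤ Σ_i P[A_i] ≤ 7·p = 7·(1/56) = 1/8.
Numerically: 1/8 ≈ 0.12500.
Is 1/8 < 1? YES.
Since P[∪ A_i] ≤ 1/8 < 1, the complement has P[∩ A_i^c] ≥ 1 − 1/8 = 7/8 > 0, so some outcome avoids every A_i.

7·p = 1/8 ≈ 0.12500; existence CERTIFIED by the union bound.


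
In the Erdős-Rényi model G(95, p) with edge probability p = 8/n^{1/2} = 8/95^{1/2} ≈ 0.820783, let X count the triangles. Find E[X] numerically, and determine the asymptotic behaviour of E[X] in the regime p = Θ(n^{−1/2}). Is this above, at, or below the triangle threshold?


Number of potential triangles: C(95, 3) = 138415.
Each occurs with probability p³ ≈ (0.820783)³ ≈ 5.52948333e-01.
By linearity: E[X] = C(95, 3)·p³ ≈ 138415 · 5.52948333e-01 ≈ 76536.343500.
Since α = 1/2 < 1, p = c/n^{1/2} ≫ 1/n is above the triangle threshold p ~ 1/n. Asymptotically E[X] ~ (c³/6)·n^{3(1−α)} = (8³/6)·n^{1.5} → ∞; triangles are abundant w.h.p.

E[X] ≈ 76536.343500; in regime p = Θ(1/n^{1/2}) E[X] diverges (above the triangle threshold p ~ 1/n).


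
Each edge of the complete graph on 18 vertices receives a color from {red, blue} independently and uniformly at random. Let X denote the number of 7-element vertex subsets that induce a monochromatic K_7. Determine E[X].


Let X = Σ_S X_S over the C(18, 7) = 31824 subsets S of size 7, where X_S = 1 if the K_7 on S is monochromatic.
For a fixed S, the K_7 on S has C(7, 2) = 21 edges. P[all 21 edges red] = (1/2)^21, and likewise for blue, so P[monochromatic] = 2·(1/2)^21 = 2^{1 − 21} = 1/1048576.
By linearity of expectation: E[X] = C(18, 7) · 2^{1 − 21} = 31824 · 1/1048576 = 1989/65536.
Numerically: E[X] ≈ 0.03035.

E[X] = C(18,7)·2^(1−C(7,2)) = 1989/65536 ≈ 0.03035.


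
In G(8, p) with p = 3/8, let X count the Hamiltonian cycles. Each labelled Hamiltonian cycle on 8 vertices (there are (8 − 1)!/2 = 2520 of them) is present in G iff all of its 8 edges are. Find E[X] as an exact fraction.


K_8 has (8 − 1)!/2 = 2520 labelled Hamiltonian cycles.
For each such Hamiltonian cycle H, let X_H = 1 if all 8 edges of H are present in G. Then P[X_H = 1] = p^{8} = (3/8)^{8} = 6561/16777216.
By linearity of expectation: E[X] = Σ_H E[X_H] = 2520 · p^{8} = 2520 · 6561/16777216 = 2066715/2097152.
Numerically: E[X] ≈ 0.985487.

E[X] = 2520 · (3/8)^{8} = 2066715/2097152 ≈ 0.985487.


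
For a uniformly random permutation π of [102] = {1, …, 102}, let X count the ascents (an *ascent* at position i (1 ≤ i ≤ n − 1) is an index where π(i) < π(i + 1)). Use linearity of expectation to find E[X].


Write X = Σ X_I over i = 1, …, 101, with X_I the indicator of one ascent.
There are 101 indicators.
For each fixed i, the pair (π(i), π(i+1)) is a uniformly random ordered pair of distinct values from {1, …, 102}; by symmetry P[π(i) < π(i+1)] = 1/2.
By linearity: E[X] = 101 · (1/2) = (102 − 1) · (1/2) = 101/2 ≈ 50.5000.

E[X] = 101/2 = 50.5000.


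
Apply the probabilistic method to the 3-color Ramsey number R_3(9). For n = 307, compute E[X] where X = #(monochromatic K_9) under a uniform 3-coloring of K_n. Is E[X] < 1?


E[X] = C(307, 9) · 3^{1 − 36} = 59303278327292350 · 3^{−35} = 59303278327292350/50031545098999707.
As a reduced fraction: E[X] = 59303278327292350/50031545098999707 ≈ 1.185318.
Is E[X] < 1? NO.
Since E[X] ≥ 1, the first-moment bound is inconclusive at n = 307; it does NOT by itself certify R_3(9) > 307.

E[X] = 59303278327292350/50031545098999707 ≈ 1.185318; E[X] ≥ 1; first-moment method inconclusive here.


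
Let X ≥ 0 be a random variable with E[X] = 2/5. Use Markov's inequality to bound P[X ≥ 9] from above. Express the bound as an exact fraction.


μ = E[X] = 2/5, a = 9.
Markov: P[X ≥ 9] ≤ μ/a = (2/5)/9 = 2/45.
Numerically: ≈ 0.044.
(Since a = 9 > μ = 0.400, the bound 2/45 is < 1 and informative.)

P[X ≥ 9] ≤ 2/45 ≈ 0.044.


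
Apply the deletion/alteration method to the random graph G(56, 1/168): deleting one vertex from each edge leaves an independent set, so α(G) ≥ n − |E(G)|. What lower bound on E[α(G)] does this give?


E[|E(G)|] = C(56, 2)·p = 1540 · (1/168) = 55/6.
E[α(G)] ≥ n − E[|E(G)|] = 56 − 55/6 = 281/6.
Numerically: ≈ 46.8333.
(This is only a lower bound; the true E[α(G)] may be larger.)

E[α(G)] ≥ 281/6 ≈ 46.8333.


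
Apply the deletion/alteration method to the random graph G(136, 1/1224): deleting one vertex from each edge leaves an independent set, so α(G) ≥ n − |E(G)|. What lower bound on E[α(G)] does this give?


E[|E(G)|] = C(136, 2)·p = 9180 · (1/1224) = 15/2.
E[α(G)] ≥ n − E[|E(G)|] = 136 − 15/2 = 257/2.
Numerically: ≈ 128.50000.
(This is only a lower bound; the true E[α(G)] may be larger.)

E[α(G)] ≥ 257/2 ≈ 128.50000.


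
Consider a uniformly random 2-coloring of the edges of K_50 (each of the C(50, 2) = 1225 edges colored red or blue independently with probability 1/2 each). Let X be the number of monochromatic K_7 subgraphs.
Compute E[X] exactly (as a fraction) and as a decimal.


Let X = Σ_S X_S over the C(50, 7) = 99884400 subsets S of size 7, where X_S = 1 if the K_7 on S is monochromatic.
For a fixed S, the K_7 on S has C(7, 2) = 21 edges. P[all 21 edges red] = (1/2)^21, and likewise for blue, so P[monochromatic] = 2·(1/2)^21 = 2^{1 − 21} = 1/1048576.
By linearity: E[X] = C(50, 7) · 2^{1 − 21} = 99884400 · 1/1048576 = 6242775/65536.
Numerically: E[X] ≈ 95.2572.

E[X] = C(50,7)·2^(1−C(7,2)) = 6242775/65536 ≈ 95.2572.


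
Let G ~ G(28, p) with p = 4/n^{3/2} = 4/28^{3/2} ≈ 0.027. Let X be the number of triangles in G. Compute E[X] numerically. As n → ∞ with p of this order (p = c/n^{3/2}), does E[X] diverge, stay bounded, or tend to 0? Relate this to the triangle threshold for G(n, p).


Number of potential triangles: C(28, 3) = 3276.
Each occurs with probability p³ ≈ (0.027)³ ≈ 1.96775e-05.
By linearity: E[X] = C(28, 3)·p³ ≈ 3276 · 1.96775e-05 ≈ 0.064.
Since α = 3/2 > 1, p = c/n^{3/2} = o(1/n) is below the triangle threshold p ~ 1/n. Asymptotically E[X] ~ (c³/6)·n^{3(1−α)} = (4³/6)·n^{-1.5} → 0, so by Markov's inequality G has no triangles w.h.p.

E[X] ≈ 0.064; in regime p = Θ(1/n^{3/2}) E[X] tends to 0 (below the triangle threshold p ~ 1/n).


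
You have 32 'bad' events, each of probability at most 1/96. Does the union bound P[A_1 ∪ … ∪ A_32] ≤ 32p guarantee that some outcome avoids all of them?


Union bound: P[∪_{i=1}^{32} A_i] ≤ Σ_i P[A_i] ≤ 32·p = 32·(1/96) = 1/3.
Numerically: 1/3 ≈ 0.33333.
Is 1/3 < 1? YES.
Since P[∪ A_i] ≤ 1/3 < 1, the complement has P[∩ A_i^c] ≥ 1 − 1/3 = 2/3 > 0, so some outcome avoids every A_i.

32·p = 1/3 ≈ 0.33333; existence CERTIFIED by the union bound.


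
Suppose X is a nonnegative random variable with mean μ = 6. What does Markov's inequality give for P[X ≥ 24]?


μ = E[X] = 6, a = 24.
Markov: P[X ≥ 24] ≤ μ/a = (6)/24 = 1/4.
Numerically: ≈ 0.2500.
(Since a = 24 > μ = 6.0000, the bound 1/4 is < 1 and informative.)

P[X ≥ 24] ≤ 1/4 ≈ 0.2500.


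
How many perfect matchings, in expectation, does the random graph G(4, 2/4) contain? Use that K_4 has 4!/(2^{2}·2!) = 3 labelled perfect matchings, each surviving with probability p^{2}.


K_4 has 4!/(2^{2}·2!) = 3 labelled perfect matchings.
For each such perfect matching H, let X_H = 1 if all 2 edges of H are present in G. Then P[X_H = 1] = p^{2} = (1/2)^{2} = 1/4.
Summing the indicators: E[X] = Σ_H E[X_H] = 3 · p^{2} = 3 · 1/4 = 3/4.
Numerically: E[X] ≈ 0.75.

E[X] = 3 · (1/2)^{2} = 3/4 ≈ 0.75.


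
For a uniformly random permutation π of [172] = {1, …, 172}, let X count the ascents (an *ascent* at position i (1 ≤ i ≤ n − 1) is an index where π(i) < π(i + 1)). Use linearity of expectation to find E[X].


Write X = Σ X_I over i = 1, …, 171, with X_I the indicator of one ascent.
There are 171 indicators.
For each fixed i, the pair (π(i), π(i+1)) is a uniformly random ordered pair of distinct values from {1, …, 172}; by symmetry P[π(i) < π(i+1)] = 1/2.
By linearity: E[X] = 171 · (1/2) = (172 − 1) · (1/2) = 171/2 ≈ 85.50000.

E[X] = 171/2 = 85.50000.


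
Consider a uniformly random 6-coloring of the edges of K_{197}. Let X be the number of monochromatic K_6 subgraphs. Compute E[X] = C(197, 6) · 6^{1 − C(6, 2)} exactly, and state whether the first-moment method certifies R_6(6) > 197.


E[X] = C(197, 6) · 6^{1 − 15} = 75176946208 · 6^{−14} = 75176946208/78364164096.
As a reduced fraction: E[X] = 2349279569/2448880128 ≈ 0.9593.
Is E[X] < 1? YES.
Since E[X] < 1, there exists a 6-coloring of K_{197} with no monochromatic K_6; hence R_6(6) > 197.

E[X] = 2349279569/2448880128 ≈ 0.9593; E[X] < 1, so R_6(6) > 197.


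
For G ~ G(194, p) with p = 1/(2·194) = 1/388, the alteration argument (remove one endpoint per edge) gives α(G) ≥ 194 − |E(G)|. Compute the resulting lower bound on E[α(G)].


E[|E(G)|] = C(194, 2)·p = 18721 · (1/388) = 193/4.
E[α(G)] ≥ n − E[|E(G)|] = 194 − 193/4 = 583/4.
Numerically: ≈ 145.750000.
(This is only a lower bound; the true E[α(G)] may be larger.)

E[α(G)] ≥ 583/4 ≈ 145.750000.


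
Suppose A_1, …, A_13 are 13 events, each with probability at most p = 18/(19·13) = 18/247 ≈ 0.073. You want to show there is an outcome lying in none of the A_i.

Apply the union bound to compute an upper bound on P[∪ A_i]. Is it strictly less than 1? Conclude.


Union bound: P[∪_{i=1}^{13} A_i] ≤ Σ_i P[A_i] ≤ 13·p = 13·(18/247) = 18/19.
Numerically: 18/19 ≈ 0.947.
Is 18/19 < 1? YES.
Since P[∪ A_i] ≤ 18/19 < 1, the complement has P[∩ A_i^c] ≥ 1 − 18/19 = 1/19 > 0, so some outcome avoids every A_i.

13·p = 18/19 ≈ 0.947; existence CERTIFIED by the union bound.


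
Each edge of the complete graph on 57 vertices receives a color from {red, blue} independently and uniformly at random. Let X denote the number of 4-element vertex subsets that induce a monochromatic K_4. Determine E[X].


Let X = Σ_S X_S over the C(57, 4) = 395010 subsets S of size 4, where X_S = 1 if the K_4 on S is monochromatic.
For a fixed S, the K_4 on S has C(4, 2) = 6 edges. P[all 6 edges red] = (1/2)^6, and likewise for blue, so P[monochromatic] = 2·(1/2)^6 = 2^{1 − 6} = 1/32.
By linearity of expectation: E[X] = C(57, 4) · 2^{1 − 6} = 395010 · 1/32 = 197505/16.
Numerically: E[X] ≈ 12344.062500.

E[X] = C(57,4)·2^(1−C(4,2)) = 197505/16 ≈ 12344.062500.


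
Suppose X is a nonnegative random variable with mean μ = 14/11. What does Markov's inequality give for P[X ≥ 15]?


μ = E[X] = 14/11, a = 15.
Markov: P[X ≥ 15] ≤ μ/a = (14/11)/15 = 14/165.
Numerically: ≈ 0.0848.
(Since a = 15 > μ = 1.2727, the bound 14/165 is < 1 and informative.)

P[X ≥ 15] ≤ 14/165 ≈ 0.0848.


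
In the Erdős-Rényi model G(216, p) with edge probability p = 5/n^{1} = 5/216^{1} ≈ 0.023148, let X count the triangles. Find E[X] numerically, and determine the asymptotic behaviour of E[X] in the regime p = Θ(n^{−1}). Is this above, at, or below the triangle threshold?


Number of potential triangles: C(216, 3) = 1656360.
Each occurs with probability p³ ≈ (0.023148)³ ≈ 1.2403629e-05.
By linearity: E[X] = C(216, 3)·p³ ≈ 1656360 · 1.2403629e-05 ≈ 20.54487.
Here α = 1, so p = 5/n is exactly at the triangle threshold p ~ 1/n. Asymptotically E[X] → c³/6 = 5³/6 = 125/6 ≈ 20.83333, a bounded constant. In this regime the triangle count is asymptotically Poisson(c³/6).

E[X] ≈ 20.54487; in regime p = Θ(1/n^{1}) E[X] stays bounded (at the triangle threshold p ~ 1/n).


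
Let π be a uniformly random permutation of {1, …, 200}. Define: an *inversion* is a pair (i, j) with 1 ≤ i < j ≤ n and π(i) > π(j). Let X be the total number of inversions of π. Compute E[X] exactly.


Write X = Σ X_I over the C(200, 2) = 19900 pairs i < j, with X_I the indicator of one inversion.
There are 19900 indicators.
For each fixed pair i < j, the values π(i) and π(j) are two distinct elements of {1, …, 200} in uniformly random order; by symmetry P[π(i) > π(j)] = 1/2.
By linearity: E[X] = 19900 · (1/2) = C(200, 2) · (1/2) = 19900/2 = 9950 ≈ 9950.0000.

E[X] = 9950 = 9950.0000.


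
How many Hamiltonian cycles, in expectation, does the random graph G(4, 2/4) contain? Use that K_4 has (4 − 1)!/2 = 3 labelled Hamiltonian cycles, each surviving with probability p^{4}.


K_4 has (4 − 1)!/2 = 3 labelled Hamiltonian cycles.
For each such Hamiltonian cycle H, let X_H = 1 if all 4 edges of H are present in G. Then P[X_H = 1] = p^{4} = (1/2)^{4} = 1/16.
By linearity of expectation: E[X] = Σ_H E[X_H] = 3 · p^{4} = 3 · 1/16 = 3/16.
Numerically: E[X] ≈ 0.1875.

E[X] = 3 · (1/2)^{4} = 3/16 ≈ 0.1875.


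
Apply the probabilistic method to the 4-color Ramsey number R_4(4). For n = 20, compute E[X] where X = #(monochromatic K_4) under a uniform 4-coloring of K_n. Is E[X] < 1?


E[X] = C(20, 4) · 4^{1 − 6} = 4845 · 4^{−5} = 4845/1024.
As a reduced fraction: E[X] = 4845/1024 ≈ 4.7314453.
Is E[X] < 1? NO.
Since E[X] ≥ 1, the first-moment bound is inconclusive at n = 20; it does NOT by itself certify R_4(4) > 20.

E[X] = 4845/1024 ≈ 4.7314453; E[X] ≥ 1; first-moment method inconclusive here.


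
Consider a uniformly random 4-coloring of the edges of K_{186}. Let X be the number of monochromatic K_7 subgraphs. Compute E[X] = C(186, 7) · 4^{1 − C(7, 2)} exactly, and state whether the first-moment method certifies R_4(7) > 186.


E[X] = C(186, 7) · 4^{1 − 21} = 1363155866280 · 4^{−20} = 1363155866280/1099511627776.
As a reduced fraction: E[X] = 170394483285/137438953472 ≈ 1.240.
Is E[X] < 1? NO.
Since E[X] ≥ 1, the first-moment bound is inconclusive at n = 186; it does NOT by itself certify R_4(7) > 186.

E[X] = 170394483285/137438953472 ≈ 1.240; E[X] ≥ 1; first-moment method inconclusive here.


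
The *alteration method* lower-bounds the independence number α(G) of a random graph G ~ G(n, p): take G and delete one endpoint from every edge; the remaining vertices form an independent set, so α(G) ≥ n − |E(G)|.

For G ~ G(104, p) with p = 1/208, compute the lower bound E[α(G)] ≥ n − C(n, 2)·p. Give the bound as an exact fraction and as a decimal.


E[|E(G)|] = C(104, 2)·p = 5356 · (1/208) = 103/4.
E[α(G)] ≥ n − E[|E(G)|] = 104 − 103/4 = 313/4.
Numerically: ≈ 78.250.
(This is only a lower bound; the true E[α(G)] may be larger.)

E[α(G)] ≥ 313/4 ≈ 78.250.
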